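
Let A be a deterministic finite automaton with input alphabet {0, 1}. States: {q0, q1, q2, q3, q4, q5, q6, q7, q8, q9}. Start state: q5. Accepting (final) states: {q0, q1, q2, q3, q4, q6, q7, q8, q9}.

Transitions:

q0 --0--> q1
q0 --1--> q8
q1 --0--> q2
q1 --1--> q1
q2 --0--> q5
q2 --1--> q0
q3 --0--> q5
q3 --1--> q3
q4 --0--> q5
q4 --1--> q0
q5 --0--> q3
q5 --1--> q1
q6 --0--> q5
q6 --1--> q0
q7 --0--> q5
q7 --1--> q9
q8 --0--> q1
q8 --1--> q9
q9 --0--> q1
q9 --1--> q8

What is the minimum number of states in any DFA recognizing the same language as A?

First remove the unreachable states {q4,q6,q7}; 7 states remain.
Start with accepting vs non-accepting: {q0,q1,q2,q3,q8,q9} | {q5}.
Refine {q0,q1,q2,q3,q8,q9} on symbol 0: members go to different blocks, giving {q0,q1,q8,q9} and {q2,q3}.
Split {q0,q1,q8,q9} by δ(·,0) → {q0,q8,q9} and {q1}.
Refine {q2,q3} on symbol 1: members go to different blocks, giving {q2} and {q3}.
The partition is now stable with 5 blocks: {q0,q8,q9} | {q5} | {q2} | {q1} | {q3}.

5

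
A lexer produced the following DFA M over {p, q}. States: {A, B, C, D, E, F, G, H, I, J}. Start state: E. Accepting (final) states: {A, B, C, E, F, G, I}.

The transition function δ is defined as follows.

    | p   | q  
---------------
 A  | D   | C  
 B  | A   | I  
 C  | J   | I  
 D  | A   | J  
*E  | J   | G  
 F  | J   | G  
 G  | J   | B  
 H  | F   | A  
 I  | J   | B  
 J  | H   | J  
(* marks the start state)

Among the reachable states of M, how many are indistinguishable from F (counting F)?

3

Every state is reachable, so we keep all 10.
Start with accepting vs non-accepting: {A,B,C,E,F,G,I} | {D,H,J}.
Split {A,B,C,E,F,G,I} by δ(·,p) → {A,C,E,F,G,I} and {B}.
Refine {A,C,E,F,G,I} on symbol q: members go to different blocks, giving {A,C,E,F} and {G,I}.
On input q, block {A,C,E,F} splits into {C,E,F} and {A}.
Split {D,H,J} by δ(·,p) → {D} and {H} and {J}.
The partition is now stable with 7 blocks: {C,E,F} | {D} | {B} | {G,I} | {A} | {H} | {J}.
State F belongs to the block {C,E,F}, which has 3 states.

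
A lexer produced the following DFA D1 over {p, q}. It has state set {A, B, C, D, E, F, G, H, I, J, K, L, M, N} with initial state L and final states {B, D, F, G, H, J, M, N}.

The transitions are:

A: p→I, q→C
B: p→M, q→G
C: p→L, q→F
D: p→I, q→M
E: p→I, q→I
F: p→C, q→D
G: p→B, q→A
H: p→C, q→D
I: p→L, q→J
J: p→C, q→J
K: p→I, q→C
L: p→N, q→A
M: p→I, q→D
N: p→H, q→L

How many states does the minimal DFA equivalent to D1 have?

First remove the unreachable states {B,E,G,K}; 10 states remain.
P0 = {D,F,H,J,M,N} | {A,C,I,L}.
On input p, block {D,F,H,J,M,N} splits into {D,F,H,J,M} and {N}.
Split {A,C,I,L} by δ(·,p) → {A,C,I} and {L}.
Refine {A,C,I} on symbol p: members go to different blocks, giving {C,I} and {A}.
Stable partition: {D,F,H,J,M} | {C,I} | {N} | {L} | {A} — 5 equivalence classes.

5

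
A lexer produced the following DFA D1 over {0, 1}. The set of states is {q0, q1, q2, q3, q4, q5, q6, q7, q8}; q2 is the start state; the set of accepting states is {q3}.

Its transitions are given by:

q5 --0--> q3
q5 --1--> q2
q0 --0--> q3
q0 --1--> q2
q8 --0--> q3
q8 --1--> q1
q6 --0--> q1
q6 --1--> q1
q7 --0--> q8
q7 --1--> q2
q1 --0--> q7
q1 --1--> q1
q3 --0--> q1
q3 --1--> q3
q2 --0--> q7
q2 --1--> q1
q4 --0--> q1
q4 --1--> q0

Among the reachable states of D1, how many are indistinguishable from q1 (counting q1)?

States {q0,q4,q5,q6} cannot be reached from the start state, so discard them.
Start with accepting vs non-accepting: {q3} | {q1,q2,q7,q8}.
Refine {q1,q2,q7,q8} on symbol 0: members go to different blocks, giving {q1,q2,q7} and {q8}.
Refine {q1,q2,q7} on symbol 0: members go to different blocks, giving {q1,q2} and {q7}.
Stable partition: {q3} | {q1,q2} | {q8} | {q7} — 4 equivalence classes.
State q1 belongs to the block {q1,q2}, which has 2 states.

2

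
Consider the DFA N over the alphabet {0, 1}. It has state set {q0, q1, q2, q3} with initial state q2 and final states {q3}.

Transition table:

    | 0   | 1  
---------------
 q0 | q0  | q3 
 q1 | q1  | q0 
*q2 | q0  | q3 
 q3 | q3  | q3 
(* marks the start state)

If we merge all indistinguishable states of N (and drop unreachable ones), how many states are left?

2

First remove the unreachable states {q1}; 3 states remain.
Start with accepting vs non-accepting: {q3} | {q0,q2}.
The partition is now stable with 2 blocks: {q3} | {q0,q2}.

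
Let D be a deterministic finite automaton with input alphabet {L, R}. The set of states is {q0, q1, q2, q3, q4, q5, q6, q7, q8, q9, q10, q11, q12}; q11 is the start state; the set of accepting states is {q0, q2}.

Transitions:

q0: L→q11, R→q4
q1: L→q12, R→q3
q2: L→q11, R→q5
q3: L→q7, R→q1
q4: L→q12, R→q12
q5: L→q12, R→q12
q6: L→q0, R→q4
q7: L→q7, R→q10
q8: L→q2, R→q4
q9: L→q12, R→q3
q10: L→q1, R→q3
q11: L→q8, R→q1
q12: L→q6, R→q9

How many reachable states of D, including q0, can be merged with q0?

P0 = {q0,q2} | {q1,q3,q4,q5,q6,q7,q8,q9,q10,q11,q12}.
On input L, block {q1,q3,q4,q5,q6,q7,q8,q9,q10,q11,q12} splits into {q1,q3,q4,q5,q7,q9,q10,q11,q12} and {q6,q8}.
Refine {q1,q3,q4,q5,q7,q9,q10,q11,q12} on symbol L: members go to different blocks, giving {q1,q3,q4,q5,q7,q9,q10} and {q11,q12}.
Refine {q1,q3,q4,q5,q7,q9,q10} on symbol L: members go to different blocks, giving {q1,q4,q5,q9} and {q3,q7,q10}.
Split {q1,q4,q5,q9} by δ(·,R) → {q1,q9} and {q4,q5}.
Refine {q3,q7,q10} on symbol L: members go to different blocks, giving {q3,q7} and {q10}.
Refine {q3,q7} on symbol R: members go to different blocks, giving {q3} and {q7}.
The partition is now stable with 8 blocks: {q0,q2} | {q1,q9} | {q6,q8} | {q11,q12} | {q3} | {q4,q5} | {q10} | {q7}.
The equivalence class containing q0 is {q0,q2}, of size 2.

2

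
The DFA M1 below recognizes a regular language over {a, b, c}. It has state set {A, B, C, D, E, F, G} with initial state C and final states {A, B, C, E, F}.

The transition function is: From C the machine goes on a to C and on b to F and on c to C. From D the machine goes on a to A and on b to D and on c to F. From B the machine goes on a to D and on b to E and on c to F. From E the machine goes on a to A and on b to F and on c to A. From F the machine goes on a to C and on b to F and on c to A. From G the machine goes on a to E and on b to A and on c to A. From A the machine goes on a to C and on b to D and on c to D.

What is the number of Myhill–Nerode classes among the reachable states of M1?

4

States {B,E,G} cannot be reached from the start state, so discard them.
P0 = {A,C,F} | {D}.
On input b, block {A,C,F} splits into {C,F} and {A}.
On input c, block {C,F} splits into {C} and {F}.
No further refinement is possible. Final partition (4 blocks): {C} | {D} | {A} | {F}.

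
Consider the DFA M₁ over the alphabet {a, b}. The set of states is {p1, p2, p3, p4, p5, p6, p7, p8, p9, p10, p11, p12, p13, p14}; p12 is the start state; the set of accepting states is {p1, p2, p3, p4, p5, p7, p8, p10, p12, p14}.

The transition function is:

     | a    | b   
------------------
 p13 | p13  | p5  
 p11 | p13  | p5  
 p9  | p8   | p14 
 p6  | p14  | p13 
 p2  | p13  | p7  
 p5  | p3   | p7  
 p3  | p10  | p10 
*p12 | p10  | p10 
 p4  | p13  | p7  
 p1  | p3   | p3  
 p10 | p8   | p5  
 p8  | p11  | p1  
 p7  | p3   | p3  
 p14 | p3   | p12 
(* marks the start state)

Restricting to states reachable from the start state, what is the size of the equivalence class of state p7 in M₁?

2

Reachable states from the start: {p1,p3,p5,p7,p8,p10,p11,p12,p13}. Unreachable: {p2,p4,p6,p9,p14} — drop them.
Start with accepting vs non-accepting: {p1,p3,p5,p7,p8,p10,p12} | {p11,p13}.
Refine {p1,p3,p5,p7,p8,p10,p12} on symbol a: members go to different blocks, giving {p1,p3,p5,p7,p10,p12} and {p8}.
Split {p1,p3,p5,p7,p10,p12} by δ(·,a) → {p1,p3,p5,p7,p12} and {p10}.
On input a, block {p1,p3,p5,p7,p12} splits into {p1,p5,p7} and {p3,p12}.
Split {p1,p5,p7} by δ(·,b) → {p1,p7} and {p5}.
No further refinement is possible. Final partition (6 blocks): {p1,p7} | {p11,p13} | {p8} | {p10} | {p3,p12} | {p5}.
State p7 belongs to the block {p1,p7}, which has 2 states.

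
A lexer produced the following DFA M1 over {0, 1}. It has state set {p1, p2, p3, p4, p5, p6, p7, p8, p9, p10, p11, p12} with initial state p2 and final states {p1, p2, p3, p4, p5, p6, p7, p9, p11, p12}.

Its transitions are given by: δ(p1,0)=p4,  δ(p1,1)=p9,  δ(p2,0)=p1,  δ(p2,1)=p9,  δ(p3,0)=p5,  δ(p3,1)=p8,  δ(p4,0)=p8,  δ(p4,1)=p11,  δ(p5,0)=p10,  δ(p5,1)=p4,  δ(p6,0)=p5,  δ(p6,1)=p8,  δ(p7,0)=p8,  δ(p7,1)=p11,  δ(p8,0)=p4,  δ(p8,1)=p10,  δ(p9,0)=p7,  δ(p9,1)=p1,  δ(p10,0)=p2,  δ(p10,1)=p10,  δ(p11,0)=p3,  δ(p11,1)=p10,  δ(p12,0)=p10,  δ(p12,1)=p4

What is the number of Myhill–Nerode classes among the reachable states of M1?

8

States {p6,p12} cannot be reached from the start state, so discard them.
Start with accepting vs non-accepting: {p1,p2,p3,p4,p5,p7,p9,p11} | {p8,p10}.
Split {p1,p2,p3,p4,p5,p7,p9,p11} by δ(·,0) → {p1,p2,p3,p9,p11} and {p4,p5,p7}.
Refine {p1,p2,p3,p9,p11} on symbol 0: members go to different blocks, giving {p1,p3,p9} and {p2,p11}.
Split {p1,p3,p9} by δ(·,1) → {p1,p9} and {p3}.
On input 0, block {p8,p10} splits into {p8} and {p10}.
Split {p4,p5,p7} by δ(·,0) → {p4,p7} and {p5}.
On input 0, block {p2,p11} splits into {p2} and {p11}.
Stable partition: {p1,p9} | {p8} | {p4,p7} | {p2} | {p3} | {p10} | {p5} | {p11} — 8 equivalence classes.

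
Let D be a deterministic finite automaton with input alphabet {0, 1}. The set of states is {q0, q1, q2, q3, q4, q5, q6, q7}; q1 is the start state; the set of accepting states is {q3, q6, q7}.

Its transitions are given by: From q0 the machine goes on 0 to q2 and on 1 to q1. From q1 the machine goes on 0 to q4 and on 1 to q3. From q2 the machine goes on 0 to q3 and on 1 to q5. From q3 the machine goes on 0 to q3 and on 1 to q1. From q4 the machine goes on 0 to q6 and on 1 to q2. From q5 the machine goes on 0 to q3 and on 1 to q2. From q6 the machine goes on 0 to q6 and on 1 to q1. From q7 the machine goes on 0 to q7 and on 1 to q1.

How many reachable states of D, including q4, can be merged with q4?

3

States {q0,q7} cannot be reached from the start state, so discard them.
Initial partition by acceptance: {q3,q6} | {q1,q2,q4,q5}.
On input 0, block {q1,q2,q4,q5} splits into {q2,q4,q5} and {q1}.
Stable partition: {q3,q6} | {q2,q4,q5} | {q1} — 3 equivalence classes.
The equivalence class containing q4 is {q2,q4,q5}, of size 3.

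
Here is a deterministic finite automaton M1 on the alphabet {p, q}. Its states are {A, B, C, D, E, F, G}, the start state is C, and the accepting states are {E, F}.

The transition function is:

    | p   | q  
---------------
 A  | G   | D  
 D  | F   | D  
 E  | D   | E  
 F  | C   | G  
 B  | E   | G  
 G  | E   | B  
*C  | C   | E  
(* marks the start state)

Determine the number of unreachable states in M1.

1

No path from C leads to A; the other 6 states are all reachable.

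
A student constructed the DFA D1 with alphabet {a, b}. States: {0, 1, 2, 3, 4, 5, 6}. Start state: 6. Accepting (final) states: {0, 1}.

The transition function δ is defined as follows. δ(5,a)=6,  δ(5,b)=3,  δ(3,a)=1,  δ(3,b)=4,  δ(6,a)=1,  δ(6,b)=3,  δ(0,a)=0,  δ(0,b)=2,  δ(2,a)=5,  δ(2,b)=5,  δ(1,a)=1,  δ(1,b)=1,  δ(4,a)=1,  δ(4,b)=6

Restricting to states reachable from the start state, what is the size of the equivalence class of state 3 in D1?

First remove the unreachable states {0,2,5}; 4 states remain.
Initial partition by acceptance: {1} | {3,4,6}.
The partition is now stable with 2 blocks: {1} | {3,4,6}.
State 3 belongs to the block {3,4,6}, which has 3 states.

3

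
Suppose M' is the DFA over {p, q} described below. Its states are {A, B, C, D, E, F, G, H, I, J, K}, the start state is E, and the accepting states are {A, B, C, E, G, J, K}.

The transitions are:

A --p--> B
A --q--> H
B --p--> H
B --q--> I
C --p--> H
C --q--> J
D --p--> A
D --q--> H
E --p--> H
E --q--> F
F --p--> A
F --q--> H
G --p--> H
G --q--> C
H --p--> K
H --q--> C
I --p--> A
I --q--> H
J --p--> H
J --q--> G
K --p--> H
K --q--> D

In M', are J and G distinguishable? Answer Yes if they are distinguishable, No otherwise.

Start with accepting vs non-accepting: {A,B,C,E,G,J,K} | {D,F,H,I}.
Refine {A,B,C,E,G,J,K} on symbol p: members go to different blocks, giving {B,C,E,G,J,K} and {A}.
On input q, block {B,C,E,G,J,K} splits into {B,E,K} and {C,G,J}.
Refine {D,F,H,I} on symbol p: members go to different blocks, giving {D,F,I} and {H}.
No further refinement is possible. Final partition (5 blocks): {B,E,K} | {D,F,I} | {A} | {C,G,J} | {H}.
J and G lie in the same block of the stable partition, so they are equivalent — no string distinguishes them.

No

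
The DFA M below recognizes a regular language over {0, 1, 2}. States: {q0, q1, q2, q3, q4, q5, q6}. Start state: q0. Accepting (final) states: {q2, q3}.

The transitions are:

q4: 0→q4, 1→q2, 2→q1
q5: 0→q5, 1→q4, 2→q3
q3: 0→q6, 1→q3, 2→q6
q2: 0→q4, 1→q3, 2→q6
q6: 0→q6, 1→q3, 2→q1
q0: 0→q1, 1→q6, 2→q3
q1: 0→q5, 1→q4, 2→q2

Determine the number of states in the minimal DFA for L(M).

3

All states are reachable from the start state.
Initial partition by acceptance: {q2,q3} | {q0,q1,q4,q5,q6}.
Split {q0,q1,q4,q5,q6} by δ(·,1) → {q0,q1,q5} and {q4,q6}.
No further refinement is possible. Final partition (3 blocks): {q2,q3} | {q0,q1,q5} | {q4,q6}.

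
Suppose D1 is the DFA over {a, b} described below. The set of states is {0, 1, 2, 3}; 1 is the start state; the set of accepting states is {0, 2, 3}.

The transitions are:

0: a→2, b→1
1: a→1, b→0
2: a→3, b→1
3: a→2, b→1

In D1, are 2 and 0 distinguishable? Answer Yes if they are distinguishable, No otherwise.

No

Start with accepting vs non-accepting: {0,2,3} | {1}.
Stable partition: {0,2,3} | {1} — 2 equivalence classes.
2 and 0 lie in the same block of the stable partition, so they are equivalent — no string distinguishes them.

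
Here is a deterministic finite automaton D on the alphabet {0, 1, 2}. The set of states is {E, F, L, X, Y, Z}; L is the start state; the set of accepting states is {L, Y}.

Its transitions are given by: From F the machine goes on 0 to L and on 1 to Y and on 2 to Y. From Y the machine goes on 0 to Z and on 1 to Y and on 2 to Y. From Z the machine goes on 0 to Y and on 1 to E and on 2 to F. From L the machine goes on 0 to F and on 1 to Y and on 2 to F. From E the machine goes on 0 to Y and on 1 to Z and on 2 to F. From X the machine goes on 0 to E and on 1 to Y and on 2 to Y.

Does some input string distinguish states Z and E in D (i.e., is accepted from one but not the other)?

No

States {X} cannot be reached from the start state, so discard them.
Initial partition by acceptance: {L,Y} | {E,F,Z}.
On input 2, block {L,Y} splits into {Y} and {L}.
On input 0, block {E,F,Z} splits into {E,Z} and {F}.
No further refinement is possible. Final partition (4 blocks): {Y} | {E,Z} | {L} | {F}.
Z and E lie in the same block of the stable partition, so they are equivalent — no string distinguishes them.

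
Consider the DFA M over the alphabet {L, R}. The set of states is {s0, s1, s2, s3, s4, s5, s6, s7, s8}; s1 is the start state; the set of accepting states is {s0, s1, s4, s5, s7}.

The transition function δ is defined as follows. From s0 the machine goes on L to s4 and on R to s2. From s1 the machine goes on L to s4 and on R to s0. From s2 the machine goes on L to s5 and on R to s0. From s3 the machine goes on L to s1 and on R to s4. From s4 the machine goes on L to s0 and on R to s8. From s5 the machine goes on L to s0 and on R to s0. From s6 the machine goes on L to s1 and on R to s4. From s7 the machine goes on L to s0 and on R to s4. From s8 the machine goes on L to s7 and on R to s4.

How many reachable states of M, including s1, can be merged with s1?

First remove the unreachable states {s3,s6}; 7 states remain.
Initial partition by acceptance: {s0,s1,s4,s5,s7} | {s2,s8}.
On input R, block {s0,s1,s4,s5,s7} splits into {s1,s5,s7} and {s0,s4}.
Stable partition: {s1,s5,s7} | {s2,s8} | {s0,s4} — 3 equivalence classes.
The equivalence class containing s1 is {s1,s5,s7}, of size 3.

3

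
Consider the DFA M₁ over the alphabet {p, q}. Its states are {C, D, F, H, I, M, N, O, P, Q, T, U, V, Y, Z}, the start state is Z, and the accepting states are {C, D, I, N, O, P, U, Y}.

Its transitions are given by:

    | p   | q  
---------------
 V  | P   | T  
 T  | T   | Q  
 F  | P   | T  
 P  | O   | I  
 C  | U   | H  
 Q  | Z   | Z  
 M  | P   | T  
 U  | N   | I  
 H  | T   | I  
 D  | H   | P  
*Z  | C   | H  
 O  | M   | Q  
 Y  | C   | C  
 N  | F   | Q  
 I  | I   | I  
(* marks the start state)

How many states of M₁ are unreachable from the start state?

3

Starting at Z and following transitions, the reachable set is {C, F, H, I, M, N, O, P, Q, T, U, Z}. That leaves D, V, Y unreachable — 3 in total.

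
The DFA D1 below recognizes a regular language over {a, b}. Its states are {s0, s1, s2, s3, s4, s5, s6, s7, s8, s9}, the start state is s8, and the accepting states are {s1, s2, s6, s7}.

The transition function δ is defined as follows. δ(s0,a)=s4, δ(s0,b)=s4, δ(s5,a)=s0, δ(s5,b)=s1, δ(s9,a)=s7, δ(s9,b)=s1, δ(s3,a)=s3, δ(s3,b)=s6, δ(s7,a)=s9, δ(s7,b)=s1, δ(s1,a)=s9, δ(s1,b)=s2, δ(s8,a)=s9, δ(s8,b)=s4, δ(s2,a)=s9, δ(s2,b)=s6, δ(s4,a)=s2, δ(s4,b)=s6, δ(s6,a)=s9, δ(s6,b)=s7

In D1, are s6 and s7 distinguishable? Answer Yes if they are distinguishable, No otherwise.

No

First remove the unreachable states {s0,s3,s5}; 7 states remain.
Start with accepting vs non-accepting: {s1,s2,s6,s7} | {s4,s8,s9}.
Refine {s4,s8,s9} on symbol a: members go to different blocks, giving {s4,s9} and {s8}.
No further refinement is possible. Final partition (3 blocks): {s1,s2,s6,s7} | {s4,s9} | {s8}.
s6 and s7 lie in the same block of the stable partition, so they are equivalent — no string distinguishes them.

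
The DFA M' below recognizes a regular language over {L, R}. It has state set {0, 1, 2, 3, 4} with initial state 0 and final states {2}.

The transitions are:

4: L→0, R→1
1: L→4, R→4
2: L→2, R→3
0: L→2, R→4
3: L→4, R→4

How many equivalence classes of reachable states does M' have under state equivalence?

All states are reachable from the start state.
P0 = {2} | {0,1,3,4}.
Split {0,1,3,4} by δ(·,L) → {1,3,4} and {0}.
On input L, block {1,3,4} splits into {1,3} and {4}.
No further refinement is possible. Final partition (4 blocks): {2} | {1,3} | {0} | {4}.

4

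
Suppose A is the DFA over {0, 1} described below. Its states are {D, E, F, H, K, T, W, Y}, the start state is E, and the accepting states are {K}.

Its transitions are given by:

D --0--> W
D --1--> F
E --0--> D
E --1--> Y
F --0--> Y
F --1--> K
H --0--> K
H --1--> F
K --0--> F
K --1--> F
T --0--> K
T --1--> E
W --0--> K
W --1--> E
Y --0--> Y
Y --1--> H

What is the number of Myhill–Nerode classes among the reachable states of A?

States {T} cannot be reached from the start state, so discard them.
P0 = {K} | {D,E,F,H,W,Y}.
On input 0, block {D,E,F,H,W,Y} splits into {D,E,F,Y} and {H,W}.
Split {D,E,F,Y} by δ(·,0) → {E,F,Y} and {D}.
Refine {E,F,Y} on symbol 0: members go to different blocks, giving {F,Y} and {E}.
On input 1, block {F,Y} splits into {Y} and {F}.
Split {H,W} by δ(·,1) → {W} and {H}.
Stable partition: {K} | {Y} | {W} | {D} | {E} | {F} | {H} — 7 equivalence classes.

7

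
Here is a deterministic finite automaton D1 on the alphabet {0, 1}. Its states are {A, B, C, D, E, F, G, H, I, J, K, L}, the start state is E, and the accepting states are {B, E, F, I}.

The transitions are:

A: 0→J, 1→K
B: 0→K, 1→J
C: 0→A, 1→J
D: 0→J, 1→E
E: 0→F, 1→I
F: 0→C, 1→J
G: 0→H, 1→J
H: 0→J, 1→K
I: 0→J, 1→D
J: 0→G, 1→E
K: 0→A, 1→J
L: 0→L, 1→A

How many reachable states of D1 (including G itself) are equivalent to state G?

3

First remove the unreachable states {B,L}; 10 states remain.
P0 = {E,F,I} | {A,C,D,G,H,J,K}.
Refine {E,F,I} on symbol 0: members go to different blocks, giving {F,I} and {E}.
Split {A,C,D,G,H,J,K} by δ(·,1) → {A,C,G,H,K} and {D,J}.
Refine {F,I} on symbol 0: members go to different blocks, giving {F} and {I}.
Refine {A,C,G,H,K} on symbol 0: members go to different blocks, giving {C,G,K} and {A,H}.
Split {D,J} by δ(·,0) → {D} and {J}.
No further refinement is possible. Final partition (7 blocks): {F} | {C,G,K} | {E} | {D} | {I} | {A,H} | {J}.
The equivalence class containing G is {C,G,K}, of size 3.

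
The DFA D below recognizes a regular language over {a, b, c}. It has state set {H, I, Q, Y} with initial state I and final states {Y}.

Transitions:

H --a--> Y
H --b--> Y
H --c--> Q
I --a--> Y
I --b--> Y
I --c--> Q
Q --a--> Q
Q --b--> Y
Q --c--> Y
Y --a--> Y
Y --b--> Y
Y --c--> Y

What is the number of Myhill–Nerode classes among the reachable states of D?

3

Reachable states from the start: {I,Q,Y}. Unreachable: {H} — drop them.
Start with accepting vs non-accepting: {Y} | {I,Q}.
On input a, block {I,Q} splits into {Q} and {I}.
Stable partition: {Y} | {Q} | {I} — 3 equivalence classes.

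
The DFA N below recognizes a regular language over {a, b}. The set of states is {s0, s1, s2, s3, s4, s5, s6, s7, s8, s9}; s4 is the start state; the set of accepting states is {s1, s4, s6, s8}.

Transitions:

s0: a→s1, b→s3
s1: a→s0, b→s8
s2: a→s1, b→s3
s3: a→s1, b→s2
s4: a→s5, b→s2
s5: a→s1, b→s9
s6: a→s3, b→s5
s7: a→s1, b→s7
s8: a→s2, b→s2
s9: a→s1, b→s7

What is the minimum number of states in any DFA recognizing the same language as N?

Reachable states from the start: {s0,s1,s2,s3,s4,s5,s7,s8,s9}. Unreachable: {s6} — drop them.
P0 = {s1,s4,s8} | {s0,s2,s3,s5,s7,s9}.
Split {s1,s4,s8} by δ(·,b) → {s4,s8} and {s1}.
No further refinement is possible. Final partition (3 blocks): {s4,s8} | {s0,s2,s3,s5,s7,s9} | {s1}.

3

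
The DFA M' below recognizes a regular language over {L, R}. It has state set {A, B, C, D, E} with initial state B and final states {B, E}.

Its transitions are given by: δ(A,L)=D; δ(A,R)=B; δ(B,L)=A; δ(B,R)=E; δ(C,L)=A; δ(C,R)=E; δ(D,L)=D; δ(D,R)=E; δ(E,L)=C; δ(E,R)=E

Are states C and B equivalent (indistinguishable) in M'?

All states are reachable from the start state.
Initial partition by acceptance: {B,E} | {A,C,D}.
Stable partition: {B,E} | {A,C,D} — 2 equivalence classes.
C and B end up in different blocks, so they are distinguishable. For instance, the string 'ε' is accepted from only B.

No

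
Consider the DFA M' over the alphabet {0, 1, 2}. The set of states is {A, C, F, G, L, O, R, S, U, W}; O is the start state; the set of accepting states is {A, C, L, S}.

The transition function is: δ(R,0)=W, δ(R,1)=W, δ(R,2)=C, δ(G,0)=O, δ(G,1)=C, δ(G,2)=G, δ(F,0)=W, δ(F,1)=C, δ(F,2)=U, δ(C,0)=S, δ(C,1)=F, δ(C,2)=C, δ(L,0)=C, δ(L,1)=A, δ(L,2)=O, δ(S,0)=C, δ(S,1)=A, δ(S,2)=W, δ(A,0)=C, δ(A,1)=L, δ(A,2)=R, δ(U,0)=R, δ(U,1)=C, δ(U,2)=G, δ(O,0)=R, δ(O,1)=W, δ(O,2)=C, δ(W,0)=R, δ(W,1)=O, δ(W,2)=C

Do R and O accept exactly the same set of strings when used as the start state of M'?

Yes

Every state is reachable, so we keep all 10.
Initial partition by acceptance: {A,C,L,S} | {F,G,O,R,U,W}.
Refine {A,C,L,S} on symbol 1: members go to different blocks, giving {A,L,S} and {C}.
Refine {F,G,O,R,U,W} on symbol 1: members go to different blocks, giving {F,G,U} and {O,R,W}.
Stable partition: {A,L,S} | {F,G,U} | {C} | {O,R,W} — 4 equivalence classes.
R and O lie in the same block of the stable partition, so they are equivalent — no string distinguishes them.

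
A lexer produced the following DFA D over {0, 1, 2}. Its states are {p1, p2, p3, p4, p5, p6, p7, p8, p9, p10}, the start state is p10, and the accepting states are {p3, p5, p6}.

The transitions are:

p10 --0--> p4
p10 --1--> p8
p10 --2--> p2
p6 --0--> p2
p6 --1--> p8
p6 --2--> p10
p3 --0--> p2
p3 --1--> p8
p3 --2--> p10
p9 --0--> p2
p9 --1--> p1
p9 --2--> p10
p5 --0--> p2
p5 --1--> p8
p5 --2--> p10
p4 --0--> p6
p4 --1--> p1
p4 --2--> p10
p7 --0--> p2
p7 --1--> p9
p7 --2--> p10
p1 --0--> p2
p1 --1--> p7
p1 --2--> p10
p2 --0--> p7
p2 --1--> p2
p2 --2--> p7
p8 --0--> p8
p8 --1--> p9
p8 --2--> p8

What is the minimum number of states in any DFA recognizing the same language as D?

States {p3,p5} cannot be reached from the start state, so discard them.
Initial partition by acceptance: {p6} | {p1,p2,p4,p7,p8,p9,p10}.
Split {p1,p2,p4,p7,p8,p9,p10} by δ(·,0) → {p1,p2,p7,p8,p9,p10} and {p4}.
Split {p1,p2,p7,p8,p9,p10} by δ(·,0) → {p1,p2,p7,p8,p9} and {p10}.
Split {p1,p2,p7,p8,p9} by δ(·,2) → {p1,p7,p9} and {p2,p8}.
Refine {p2,p8} on symbol 0: members go to different blocks, giving {p2} and {p8}.
The partition is now stable with 6 blocks: {p6} | {p1,p7,p9} | {p4} | {p10} | {p2} | {p8}.

6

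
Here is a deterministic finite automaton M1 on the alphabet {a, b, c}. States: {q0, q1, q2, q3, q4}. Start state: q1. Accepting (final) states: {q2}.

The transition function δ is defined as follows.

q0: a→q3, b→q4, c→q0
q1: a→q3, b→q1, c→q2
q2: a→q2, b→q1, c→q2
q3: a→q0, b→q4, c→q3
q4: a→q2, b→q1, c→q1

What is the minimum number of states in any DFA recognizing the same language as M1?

All states are reachable from the start state.
P0 = {q2} | {q0,q1,q3,q4}.
Refine {q0,q1,q3,q4} on symbol a: members go to different blocks, giving {q0,q1,q3} and {q4}.
Split {q0,q1,q3} by δ(·,b) → {q0,q3} and {q1}.
Stable partition: {q2} | {q0,q3} | {q4} | {q1} — 4 equivalence classes.

4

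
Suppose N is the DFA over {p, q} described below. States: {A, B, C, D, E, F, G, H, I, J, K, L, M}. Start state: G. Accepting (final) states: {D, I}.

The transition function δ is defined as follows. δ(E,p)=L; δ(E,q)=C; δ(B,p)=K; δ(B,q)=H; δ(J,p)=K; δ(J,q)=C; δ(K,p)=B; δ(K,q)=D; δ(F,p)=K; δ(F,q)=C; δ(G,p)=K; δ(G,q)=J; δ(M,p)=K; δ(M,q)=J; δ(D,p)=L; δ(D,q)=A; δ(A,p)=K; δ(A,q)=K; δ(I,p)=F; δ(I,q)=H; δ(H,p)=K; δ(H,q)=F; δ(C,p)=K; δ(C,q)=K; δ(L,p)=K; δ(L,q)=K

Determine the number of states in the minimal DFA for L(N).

6

States {E,I,M} cannot be reached from the start state, so discard them.
Initial partition by acceptance: {D} | {A,B,C,F,G,H,J,K,L}.
Split {A,B,C,F,G,H,J,K,L} by δ(·,q) → {A,B,C,F,G,H,J,L} and {K}.
On input q, block {A,B,C,F,G,H,J,L} splits into {B,F,G,H,J} and {A,C,L}.
On input q, block {B,F,G,H,J} splits into {B,G,H} and {F,J}.
Split {B,G,H} by δ(·,q) → {G,H} and {B}.
The partition is now stable with 6 blocks: {D} | {G,H} | {K} | {A,C,L} | {F,J} | {B}.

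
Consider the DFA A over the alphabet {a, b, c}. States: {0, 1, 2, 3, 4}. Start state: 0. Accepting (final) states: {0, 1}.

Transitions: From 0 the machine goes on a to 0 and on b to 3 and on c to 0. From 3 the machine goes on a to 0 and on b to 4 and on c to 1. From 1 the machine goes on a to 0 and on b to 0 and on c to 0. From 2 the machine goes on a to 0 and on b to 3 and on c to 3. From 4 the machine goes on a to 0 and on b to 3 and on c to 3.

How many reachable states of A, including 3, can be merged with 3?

1

Reachable states from the start: {0,1,3,4}. Unreachable: {2} — drop them.
Start with accepting vs non-accepting: {0,1} | {3,4}.
Split {0,1} by δ(·,b) → {0} and {1}.
On input c, block {3,4} splits into {3} and {4}.
No further refinement is possible. Final partition (4 blocks): {0} | {3} | {1} | {4}.
State 3 belongs to the block {3}, which has 1 states.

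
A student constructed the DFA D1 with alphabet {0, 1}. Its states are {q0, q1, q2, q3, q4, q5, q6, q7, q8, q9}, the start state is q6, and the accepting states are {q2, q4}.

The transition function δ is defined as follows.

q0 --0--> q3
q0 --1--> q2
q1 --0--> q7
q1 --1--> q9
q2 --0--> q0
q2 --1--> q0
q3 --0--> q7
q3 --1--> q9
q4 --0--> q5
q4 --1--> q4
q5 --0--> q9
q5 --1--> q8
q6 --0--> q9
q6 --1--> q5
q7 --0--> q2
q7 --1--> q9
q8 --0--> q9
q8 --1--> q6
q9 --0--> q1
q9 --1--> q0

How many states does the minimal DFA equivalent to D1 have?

6

States {q4} cannot be reached from the start state, so discard them.
Initial partition by acceptance: {q2} | {q0,q1,q3,q5,q6,q7,q8,q9}.
Split {q0,q1,q3,q5,q6,q7,q8,q9} by δ(·,0) → {q0,q1,q3,q5,q6,q8,q9} and {q7}.
Split {q0,q1,q3,q5,q6,q8,q9} by δ(·,0) → {q0,q5,q6,q8,q9} and {q1,q3}.
On input 0, block {q0,q5,q6,q8,q9} splits into {q5,q6,q8} and {q0,q9}.
Refine {q0,q9} on symbol 1: members go to different blocks, giving {q0} and {q9}.
The partition is now stable with 6 blocks: {q2} | {q5,q6,q8} | {q7} | {q1,q3} | {q0} | {q9}.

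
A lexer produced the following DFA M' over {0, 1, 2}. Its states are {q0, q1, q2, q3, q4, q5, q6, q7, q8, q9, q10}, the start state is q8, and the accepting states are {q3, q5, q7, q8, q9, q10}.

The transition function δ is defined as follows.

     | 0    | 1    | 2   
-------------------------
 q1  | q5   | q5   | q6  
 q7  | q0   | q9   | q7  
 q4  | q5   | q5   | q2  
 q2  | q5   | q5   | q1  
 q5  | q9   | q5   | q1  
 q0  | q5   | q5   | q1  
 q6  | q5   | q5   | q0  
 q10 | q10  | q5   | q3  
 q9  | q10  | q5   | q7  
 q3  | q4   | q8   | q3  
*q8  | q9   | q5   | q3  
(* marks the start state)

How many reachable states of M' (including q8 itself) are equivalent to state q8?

All states are reachable from the start state.
Start with accepting vs non-accepting: {q3,q5,q7,q8,q9,q10} | {q0,q1,q2,q4,q6}.
Split {q3,q5,q7,q8,q9,q10} by δ(·,0) → {q5,q8,q9,q10} and {q3,q7}.
Split {q5,q8,q9,q10} by δ(·,2) → {q8,q9,q10} and {q5}.
No further refinement is possible. Final partition (4 blocks): {q8,q9,q10} | {q0,q1,q2,q4,q6} | {q3,q7} | {q5}.
State q8 belongs to the block {q8,q9,q10}, which has 3 states.

3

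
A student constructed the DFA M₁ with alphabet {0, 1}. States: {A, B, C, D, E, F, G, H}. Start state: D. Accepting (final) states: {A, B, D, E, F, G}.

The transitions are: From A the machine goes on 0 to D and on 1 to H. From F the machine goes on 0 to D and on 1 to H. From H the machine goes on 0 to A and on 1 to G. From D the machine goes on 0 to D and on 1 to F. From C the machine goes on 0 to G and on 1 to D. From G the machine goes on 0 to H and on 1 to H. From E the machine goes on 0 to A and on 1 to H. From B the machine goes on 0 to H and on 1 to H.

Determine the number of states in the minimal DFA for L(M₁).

4

Reachable states from the start: {A,D,F,G,H}. Unreachable: {B,C,E} — drop them.
P0 = {A,D,F,G} | {H}.
Refine {A,D,F,G} on symbol 0: members go to different blocks, giving {A,D,F} and {G}.
Refine {A,D,F} on symbol 1: members go to different blocks, giving {A,F} and {D}.
No further refinement is possible. Final partition (4 blocks): {A,F} | {H} | {G} | {D}.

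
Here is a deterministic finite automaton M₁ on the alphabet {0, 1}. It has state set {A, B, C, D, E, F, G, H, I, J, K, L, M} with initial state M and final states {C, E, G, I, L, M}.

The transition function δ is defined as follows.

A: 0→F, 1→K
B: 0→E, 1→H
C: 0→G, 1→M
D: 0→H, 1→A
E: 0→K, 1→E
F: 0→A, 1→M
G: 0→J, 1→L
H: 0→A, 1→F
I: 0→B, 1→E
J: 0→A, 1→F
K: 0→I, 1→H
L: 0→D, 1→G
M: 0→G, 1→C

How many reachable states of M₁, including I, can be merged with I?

2

All states are reachable from the start state.
Start with accepting vs non-accepting: {C,E,G,I,L,M} | {A,B,D,F,H,J,K}.
On input 0, block {C,E,G,I,L,M} splits into {E,G,I,L} and {C,M}.
Split {A,B,D,F,H,J,K} by δ(·,0) → {A,D,F,H,J} and {B,K}.
Refine {E,G,I,L} on symbol 0: members go to different blocks, giving {E,I} and {G,L}.
Split {A,D,F,H,J} by δ(·,1) → {D,H,J} and {A} and {F}.
Split {D,H,J} by δ(·,0) → {H,J} and {D}.
Refine {G,L} on symbol 0: members go to different blocks, giving {G} and {L}.
No further refinement is possible. Final partition (9 blocks): {E,I} | {H,J} | {C,M} | {B,K} | {G} | {A} | {F} | {D} | {L}.
State I belongs to the block {E,I}, which has 2 states.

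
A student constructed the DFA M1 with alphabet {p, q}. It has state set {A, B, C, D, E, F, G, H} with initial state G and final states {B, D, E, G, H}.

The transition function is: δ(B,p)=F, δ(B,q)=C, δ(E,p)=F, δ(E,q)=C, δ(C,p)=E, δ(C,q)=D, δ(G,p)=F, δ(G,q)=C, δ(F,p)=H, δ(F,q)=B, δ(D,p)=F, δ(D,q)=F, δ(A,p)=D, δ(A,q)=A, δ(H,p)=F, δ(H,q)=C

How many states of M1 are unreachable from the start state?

No path from G leads to A; the other 7 states are all reachable.

1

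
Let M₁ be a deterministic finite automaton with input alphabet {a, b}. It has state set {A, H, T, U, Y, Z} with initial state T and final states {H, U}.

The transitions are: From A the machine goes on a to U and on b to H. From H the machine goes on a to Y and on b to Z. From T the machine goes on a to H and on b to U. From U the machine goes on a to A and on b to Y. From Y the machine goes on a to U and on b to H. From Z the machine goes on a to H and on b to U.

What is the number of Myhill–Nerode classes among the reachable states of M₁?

2

P0 = {H,U} | {A,T,Y,Z}.
No further refinement is possible. Final partition (2 blocks): {H,U} | {A,T,Y,Z}.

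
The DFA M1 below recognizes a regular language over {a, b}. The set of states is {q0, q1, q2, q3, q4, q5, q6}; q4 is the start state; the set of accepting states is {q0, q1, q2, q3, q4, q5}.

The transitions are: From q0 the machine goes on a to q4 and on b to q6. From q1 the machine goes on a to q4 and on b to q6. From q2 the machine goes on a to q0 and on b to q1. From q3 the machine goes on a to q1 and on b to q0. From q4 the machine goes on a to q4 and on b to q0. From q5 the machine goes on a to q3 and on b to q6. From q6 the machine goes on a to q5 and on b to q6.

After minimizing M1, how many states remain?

5

Reachable states from the start: {q0,q1,q3,q4,q5,q6}. Unreachable: {q2} — drop them.
Start with accepting vs non-accepting: {q0,q1,q3,q4,q5} | {q6}.
Split {q0,q1,q3,q4,q5} by δ(·,b) → {q0,q1,q5} and {q3,q4}.
Split {q3,q4} by δ(·,a) → {q3} and {q4}.
Refine {q0,q1,q5} on symbol a: members go to different blocks, giving {q0,q1} and {q5}.
Stable partition: {q0,q1} | {q6} | {q3} | {q4} | {q5} — 5 equivalence classes.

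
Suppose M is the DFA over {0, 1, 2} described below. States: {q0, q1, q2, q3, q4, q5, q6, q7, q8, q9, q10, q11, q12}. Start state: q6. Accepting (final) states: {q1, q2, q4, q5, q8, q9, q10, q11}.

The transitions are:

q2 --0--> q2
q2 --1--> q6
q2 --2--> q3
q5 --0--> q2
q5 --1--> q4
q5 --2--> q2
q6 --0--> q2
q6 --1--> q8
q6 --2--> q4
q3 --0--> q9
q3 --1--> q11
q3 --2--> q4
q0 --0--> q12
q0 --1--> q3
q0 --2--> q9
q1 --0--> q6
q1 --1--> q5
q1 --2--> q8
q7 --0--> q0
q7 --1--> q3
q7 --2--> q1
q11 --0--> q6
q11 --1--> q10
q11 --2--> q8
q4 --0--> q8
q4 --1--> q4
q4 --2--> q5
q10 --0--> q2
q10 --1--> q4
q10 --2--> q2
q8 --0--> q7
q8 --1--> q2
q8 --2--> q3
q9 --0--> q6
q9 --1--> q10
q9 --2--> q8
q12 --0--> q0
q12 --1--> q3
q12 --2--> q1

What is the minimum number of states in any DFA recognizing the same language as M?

8

All states are reachable from the start state.
P0 = {q1,q2,q4,q5,q8,q9,q10,q11} | {q0,q3,q6,q7,q12}.
Refine {q1,q2,q4,q5,q8,q9,q10,q11} on symbol 0: members go to different blocks, giving {q1,q8,q9,q11} and {q2,q4,q5,q10}.
On input 2, block {q1,q8,q9,q11} splits into {q1,q9,q11} and {q8}.
Refine {q0,q3,q6,q7,q12} on symbol 0: members go to different blocks, giving {q0,q7,q12} and {q3} and {q6}.
Split {q2,q4,q5,q10} by δ(·,0) → {q2,q5,q10} and {q4}.
Split {q2,q5,q10} by δ(·,1) → {q5,q10} and {q2}.
Stable partition: {q1,q9,q11} | {q0,q7,q12} | {q5,q10} | {q8} | {q3} | {q6} | {q4} | {q2} — 8 equivalence classes.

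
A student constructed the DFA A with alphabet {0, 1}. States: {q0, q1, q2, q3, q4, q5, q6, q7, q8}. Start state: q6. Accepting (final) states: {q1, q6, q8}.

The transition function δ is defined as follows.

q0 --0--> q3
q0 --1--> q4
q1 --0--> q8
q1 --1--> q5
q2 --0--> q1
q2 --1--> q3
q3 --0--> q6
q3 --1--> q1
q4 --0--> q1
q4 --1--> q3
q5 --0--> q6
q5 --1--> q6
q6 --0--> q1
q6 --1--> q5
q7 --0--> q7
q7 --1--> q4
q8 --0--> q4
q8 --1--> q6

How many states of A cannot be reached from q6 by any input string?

No path from q6 leads to q0, q2, q7; the other 6 states are all reachable.

3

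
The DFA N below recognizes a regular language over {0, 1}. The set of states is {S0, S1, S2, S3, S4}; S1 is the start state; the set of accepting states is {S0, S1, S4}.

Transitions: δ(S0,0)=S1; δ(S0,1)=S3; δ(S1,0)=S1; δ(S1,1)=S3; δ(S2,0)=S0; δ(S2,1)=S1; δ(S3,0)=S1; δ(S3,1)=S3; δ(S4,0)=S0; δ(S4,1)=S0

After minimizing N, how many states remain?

2

Reachable states from the start: {S1,S3}. Unreachable: {S0,S2,S4} — drop them.
P0 = {S1} | {S3}.
The partition is now stable with 2 blocks: {S1} | {S3}.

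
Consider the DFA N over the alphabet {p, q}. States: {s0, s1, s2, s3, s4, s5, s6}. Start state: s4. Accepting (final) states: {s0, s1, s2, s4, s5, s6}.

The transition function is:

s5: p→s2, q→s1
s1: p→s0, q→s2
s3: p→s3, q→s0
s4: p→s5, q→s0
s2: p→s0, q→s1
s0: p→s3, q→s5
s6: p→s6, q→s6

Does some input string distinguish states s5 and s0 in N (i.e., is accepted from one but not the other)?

States {s6} cannot be reached from the start state, so discard them.
Start with accepting vs non-accepting: {s0,s1,s2,s4,s5} | {s3}.
Refine {s0,s1,s2,s4,s5} on symbol p: members go to different blocks, giving {s1,s2,s4,s5} and {s0}.
Refine {s1,s2,s4,s5} on symbol p: members go to different blocks, giving {s1,s2} and {s4,s5}.
On input p, block {s4,s5} splits into {s4} and {s5}.
Stable partition: {s1,s2} | {s3} | {s0} | {s4} | {s5} — 5 equivalence classes.
s5 and s0 end up in different blocks, so they are distinguishable. For instance, the string 'p' is accepted from only s5.

Yes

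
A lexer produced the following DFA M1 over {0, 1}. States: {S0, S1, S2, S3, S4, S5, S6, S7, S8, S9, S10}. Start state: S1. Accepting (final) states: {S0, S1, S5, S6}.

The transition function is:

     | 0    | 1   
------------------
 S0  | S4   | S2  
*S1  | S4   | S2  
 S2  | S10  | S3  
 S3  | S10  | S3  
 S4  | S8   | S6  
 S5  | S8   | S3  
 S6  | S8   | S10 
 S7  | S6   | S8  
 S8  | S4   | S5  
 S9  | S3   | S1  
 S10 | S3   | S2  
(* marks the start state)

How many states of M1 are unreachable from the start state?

Starting at S1 and following transitions, the reachable set is {S1, S2, S3, S4, S5, S6, S8, S10}. That leaves S0, S7, S9 unreachable — 3 in total.

3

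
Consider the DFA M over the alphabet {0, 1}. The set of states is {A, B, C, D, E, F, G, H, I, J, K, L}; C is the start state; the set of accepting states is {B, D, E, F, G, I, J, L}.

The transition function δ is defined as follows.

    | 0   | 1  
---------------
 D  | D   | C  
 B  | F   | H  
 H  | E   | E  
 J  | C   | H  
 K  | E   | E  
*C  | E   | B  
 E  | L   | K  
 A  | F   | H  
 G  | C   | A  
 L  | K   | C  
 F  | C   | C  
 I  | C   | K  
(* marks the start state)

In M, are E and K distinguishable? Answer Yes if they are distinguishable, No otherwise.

Yes

States {A,D,G,I,J} cannot be reached from the start state, so discard them.
P0 = {B,E,F,L} | {C,H,K}.
Split {B,E,F,L} by δ(·,0) → {B,E} and {F,L}.
Stable partition: {B,E} | {C,H,K} | {F,L} — 3 equivalence classes.
E and K end up in different blocks, so they are distinguishable. For instance, the string 'ε' is accepted from only E.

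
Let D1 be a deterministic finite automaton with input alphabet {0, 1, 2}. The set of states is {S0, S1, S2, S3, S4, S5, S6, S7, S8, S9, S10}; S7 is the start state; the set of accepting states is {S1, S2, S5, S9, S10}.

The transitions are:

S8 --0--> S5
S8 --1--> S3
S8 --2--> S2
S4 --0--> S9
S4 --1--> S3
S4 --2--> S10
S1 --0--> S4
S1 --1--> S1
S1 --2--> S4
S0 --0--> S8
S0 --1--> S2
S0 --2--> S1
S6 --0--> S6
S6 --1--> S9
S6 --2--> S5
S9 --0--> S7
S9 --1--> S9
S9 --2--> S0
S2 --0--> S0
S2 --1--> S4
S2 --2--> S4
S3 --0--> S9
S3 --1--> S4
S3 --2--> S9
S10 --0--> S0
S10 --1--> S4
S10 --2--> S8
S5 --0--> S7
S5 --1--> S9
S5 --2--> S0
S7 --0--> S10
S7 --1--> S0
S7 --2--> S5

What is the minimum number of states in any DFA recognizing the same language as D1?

7

Reachable states from the start: {S0,S1,S2,S3,S4,S5,S7,S8,S9,S10}. Unreachable: {S6} — drop them.
Start with accepting vs non-accepting: {S1,S2,S5,S9,S10} | {S0,S3,S4,S7,S8}.
On input 1, block {S1,S2,S5,S9,S10} splits into {S1,S5,S9} and {S2,S10}.
Split {S0,S3,S4,S7,S8} by δ(·,0) → {S3,S4,S8} and {S0} and {S7}.
On input 0, block {S1,S5,S9} splits into {S5,S9} and {S1}.
Split {S3,S4,S8} by δ(·,2) → {S4,S8} and {S3}.
The partition is now stable with 7 blocks: {S5,S9} | {S4,S8} | {S2,S10} | {S0} | {S7} | {S1} | {S3}.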